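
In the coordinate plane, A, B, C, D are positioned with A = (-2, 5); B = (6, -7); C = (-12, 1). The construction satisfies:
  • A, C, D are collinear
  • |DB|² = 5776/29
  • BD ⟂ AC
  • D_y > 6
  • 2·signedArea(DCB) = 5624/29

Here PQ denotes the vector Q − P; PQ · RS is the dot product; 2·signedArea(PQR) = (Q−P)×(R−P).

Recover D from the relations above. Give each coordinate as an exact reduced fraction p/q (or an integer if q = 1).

D = (22/29, 177/29)

1. D_x = 22/29  [A, C, D are collinear ∩ BD ⟂ AC]
2. D_y = 177/29  [A, C, D are collinear ∩ BD ⟂ AC]
   → D = (22/29, 177/29)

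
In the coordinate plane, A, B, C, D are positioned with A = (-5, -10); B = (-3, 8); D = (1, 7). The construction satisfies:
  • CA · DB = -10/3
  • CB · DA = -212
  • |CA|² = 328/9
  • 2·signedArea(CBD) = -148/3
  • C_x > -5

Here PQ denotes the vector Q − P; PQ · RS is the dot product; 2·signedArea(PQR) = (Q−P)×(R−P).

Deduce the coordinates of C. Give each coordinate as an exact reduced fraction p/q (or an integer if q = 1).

C = (-13/3, -4)

1. C_x = -13/3  [CB · DA = -212 ∩ 2·signedArea(CBD) = -148/3]
2. C_y = -4  [CB · DA = -212 ∩ 2·signedArea(CBD) = -148/3]
   → C = (-13/3, -4)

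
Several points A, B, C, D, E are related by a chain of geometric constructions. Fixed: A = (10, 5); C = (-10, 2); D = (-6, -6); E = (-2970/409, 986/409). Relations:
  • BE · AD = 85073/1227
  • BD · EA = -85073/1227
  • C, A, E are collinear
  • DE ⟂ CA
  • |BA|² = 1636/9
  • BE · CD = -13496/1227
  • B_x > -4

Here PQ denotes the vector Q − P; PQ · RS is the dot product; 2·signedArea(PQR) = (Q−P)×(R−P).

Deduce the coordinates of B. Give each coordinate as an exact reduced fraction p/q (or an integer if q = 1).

1. B_x = -10/3  [BD · EA = -85073/1227 ∩ BE · CD = -13496/1227]
2. B_y = 3  [BD · EA = -85073/1227 ∩ BE · CD = -13496/1227]
   → B = (-10/3, 3)

B = (-10/3, 3)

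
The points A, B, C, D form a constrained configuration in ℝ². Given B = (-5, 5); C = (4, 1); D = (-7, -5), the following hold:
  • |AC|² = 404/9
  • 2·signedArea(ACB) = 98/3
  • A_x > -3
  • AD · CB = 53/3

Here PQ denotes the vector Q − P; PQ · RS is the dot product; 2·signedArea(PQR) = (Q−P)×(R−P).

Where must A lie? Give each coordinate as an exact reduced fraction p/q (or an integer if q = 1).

1. A_x = -8/3  [AD · CB = 53/3 ∩ 2·signedArea(ACB) = 98/3]
2. A_y = 1/3  [AD · CB = 53/3 ∩ 2·signedArea(ACB) = 98/3]
   → A = (-8/3, 1/3)

A = (-8/3, 1/3)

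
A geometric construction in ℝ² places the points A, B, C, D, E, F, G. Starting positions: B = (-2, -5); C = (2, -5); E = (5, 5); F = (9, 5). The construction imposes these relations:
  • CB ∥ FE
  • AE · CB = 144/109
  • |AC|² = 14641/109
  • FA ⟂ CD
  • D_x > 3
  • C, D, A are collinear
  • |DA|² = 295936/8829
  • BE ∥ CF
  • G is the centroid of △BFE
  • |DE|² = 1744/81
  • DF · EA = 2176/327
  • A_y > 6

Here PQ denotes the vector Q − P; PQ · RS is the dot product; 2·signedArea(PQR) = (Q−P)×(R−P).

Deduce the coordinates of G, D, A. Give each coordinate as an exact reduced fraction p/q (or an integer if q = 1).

1. G_x = 4  [G is the centroid of △BFE]
2. G_y = 5/3  [G is the centroid of △BFE]
   → G = (4, 5/3)
3. A_x = 581/109  [AE · CB = 144/109]
4. A_y = 665/109  [|AC|² = 14641/109]
   → A = (581/109, 665/109)
5. D_x = 11/3  [DF · EA = 2176/327 ∩ C, D, A are collinear]
6. D_y = 5/9  [DF · EA = 2176/327 ∩ C, D, A are collinear]
   → D = (11/3, 5/9)

A = (581/109, 665/109)
D = (11/3, 5/9)
G = (4, 5/3)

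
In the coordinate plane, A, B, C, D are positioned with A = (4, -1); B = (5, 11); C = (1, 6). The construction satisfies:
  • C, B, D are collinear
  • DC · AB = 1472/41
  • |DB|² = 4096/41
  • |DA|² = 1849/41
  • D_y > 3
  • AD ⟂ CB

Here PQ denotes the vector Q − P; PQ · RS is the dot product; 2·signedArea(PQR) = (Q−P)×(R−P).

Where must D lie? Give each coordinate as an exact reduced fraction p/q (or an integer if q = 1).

D = (-51/41, 131/41)

1. D_x = -51/41  [C, B, D are collinear ∩ AD ⟂ CB]
2. D_y = 131/41  [C, B, D are collinear ∩ AD ⟂ CB]
   → D = (-51/41, 131/41)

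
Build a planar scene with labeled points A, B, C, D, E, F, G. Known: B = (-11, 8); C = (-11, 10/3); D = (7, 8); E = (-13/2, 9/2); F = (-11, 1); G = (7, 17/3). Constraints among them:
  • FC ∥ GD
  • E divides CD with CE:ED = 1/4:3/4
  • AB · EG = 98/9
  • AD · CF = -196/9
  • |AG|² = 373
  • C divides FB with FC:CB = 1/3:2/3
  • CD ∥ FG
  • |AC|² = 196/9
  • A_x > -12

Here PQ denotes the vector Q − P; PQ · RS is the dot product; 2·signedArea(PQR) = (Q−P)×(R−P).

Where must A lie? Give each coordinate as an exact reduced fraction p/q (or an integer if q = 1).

A = (-11, -4/3)

1. A_x = -11  [AD · CF = -196/9 ∩ AB · EG = 98/9]
2. A_y = -4/3  [AD · CF = -196/9 ∩ AB · EG = 98/9]
   → A = (-11, -4/3)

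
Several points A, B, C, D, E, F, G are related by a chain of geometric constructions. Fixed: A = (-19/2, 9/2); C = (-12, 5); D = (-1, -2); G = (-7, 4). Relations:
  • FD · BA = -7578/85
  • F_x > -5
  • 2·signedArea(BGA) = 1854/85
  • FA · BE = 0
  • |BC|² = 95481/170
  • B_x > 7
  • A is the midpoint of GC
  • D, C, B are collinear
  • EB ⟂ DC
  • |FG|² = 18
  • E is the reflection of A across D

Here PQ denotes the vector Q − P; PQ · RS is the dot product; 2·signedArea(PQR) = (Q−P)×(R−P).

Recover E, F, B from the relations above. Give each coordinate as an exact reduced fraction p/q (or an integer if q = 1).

1. E_x = 15/2  [E is the reflection of A across D]
2. E_y = -17/2  [E is the reflection of A across D]
   → E = (15/2, -17/2)
3. B_x = 1359/170  [D, C, B are collinear ∩ EB ⟂ DC]
4. B_y = -1313/170  [D, C, B are collinear ∩ EB ⟂ DC]
   → B = (1359/170, -1313/170)
5. F_x = -4  [FA · BE = 0 ∩ FD · BA = -7578/85]
6. F_y = 1  [FA · BE = 0 ∩ FD · BA = -7578/85]
   → F = (-4, 1)

B = (1359/170, -1313/170)
E = (15/2, -17/2)
F = (-4, 1)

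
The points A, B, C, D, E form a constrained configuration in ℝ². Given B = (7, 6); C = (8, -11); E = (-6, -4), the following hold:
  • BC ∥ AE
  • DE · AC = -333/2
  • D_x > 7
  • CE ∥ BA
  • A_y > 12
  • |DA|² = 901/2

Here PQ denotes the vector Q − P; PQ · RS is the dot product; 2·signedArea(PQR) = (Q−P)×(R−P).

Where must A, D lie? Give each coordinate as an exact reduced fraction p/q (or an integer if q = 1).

A = (-7, 13)
D = (15/2, -5/2)

1. A_x = -7  [BC ∥ AE ∩ CE ∥ BA]
2. A_y = 13  [BC ∥ AE ∩ CE ∥ BA]
   → A = (-7, 13)
3. D_x = 15/2  [line -15·x + 24·y + 345/2 = 0 ∩ |DA|² = 901/2]
4. D_y = -5/2  [line -15·x + 24·y + 345/2 = 0 ∩ |DA|² = 901/2]
   → D = (15/2, -5/2)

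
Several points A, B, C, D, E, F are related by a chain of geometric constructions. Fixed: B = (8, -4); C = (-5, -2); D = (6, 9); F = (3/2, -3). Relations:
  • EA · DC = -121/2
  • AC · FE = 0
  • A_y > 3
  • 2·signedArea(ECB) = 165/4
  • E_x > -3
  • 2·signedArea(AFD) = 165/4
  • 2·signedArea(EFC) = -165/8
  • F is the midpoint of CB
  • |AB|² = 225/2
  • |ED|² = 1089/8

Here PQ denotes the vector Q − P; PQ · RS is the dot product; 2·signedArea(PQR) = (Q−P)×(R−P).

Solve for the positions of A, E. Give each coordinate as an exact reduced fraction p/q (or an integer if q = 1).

A = (1/2, 7/2)
E = (-9/4, 3/4)

1. A_x = 1/2  [line -12·x + 9/2·y + -39/4 = 0 ∩ |AB|² = 225/2]
2. A_y = 7/2  [line -12·x + 9/2·y + -39/4 = 0 ∩ |AB|² = 225/2]
   → A = (1/2, 7/2)
3. E_x = -9/4  [AC · FE = 0 ∩ 2·signedArea(EFC) = -165/8]
4. E_y = 3/4  [AC · FE = 0 ∩ 2·signedArea(EFC) = -165/8]
   → E = (-9/4, 3/4)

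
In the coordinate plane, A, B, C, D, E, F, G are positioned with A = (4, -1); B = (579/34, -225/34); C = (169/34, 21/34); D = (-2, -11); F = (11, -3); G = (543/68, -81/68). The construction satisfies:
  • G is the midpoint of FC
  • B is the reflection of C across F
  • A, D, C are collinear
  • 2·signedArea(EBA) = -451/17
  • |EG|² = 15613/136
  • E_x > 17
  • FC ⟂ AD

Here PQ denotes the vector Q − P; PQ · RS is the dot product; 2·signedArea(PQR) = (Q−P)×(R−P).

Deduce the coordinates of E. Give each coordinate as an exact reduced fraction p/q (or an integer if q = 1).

1. E_x = 18  [line -191/34·x + -443/34·y + 1223/34 = 0 ∩ |EG|² = 15613/136]
2. E_y = -5  [line -191/34·x + -443/34·y + 1223/34 = 0 ∩ |EG|² = 15613/136]
   → E = (18, -5)

E = (18, -5)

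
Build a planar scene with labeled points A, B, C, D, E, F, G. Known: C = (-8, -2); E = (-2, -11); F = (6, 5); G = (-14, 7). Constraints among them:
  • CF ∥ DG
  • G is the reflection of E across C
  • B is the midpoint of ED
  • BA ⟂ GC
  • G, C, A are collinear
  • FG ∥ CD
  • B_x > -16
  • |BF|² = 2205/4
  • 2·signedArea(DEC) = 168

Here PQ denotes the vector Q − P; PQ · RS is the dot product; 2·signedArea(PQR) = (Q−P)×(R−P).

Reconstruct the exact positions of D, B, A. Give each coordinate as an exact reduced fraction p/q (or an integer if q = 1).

1. D_x = -28  [CF ∥ DG ∩ FG ∥ CD]
2. D_y = 0  [CF ∥ DG ∩ FG ∥ CD]
   → D = (-28, 0)
3. B_x = -15  [B is the midpoint of ED]
4. B_y = -11/2  [B is the midpoint of ED]
   → B = (-15, -11/2)
5. A_x = -111/13  [G, C, A are collinear ∩ BA ⟂ GC]
6. A_y = -31/26  [G, C, A are collinear ∩ BA ⟂ GC]
   → A = (-111/13, -31/26)

A = (-111/13, -31/26)
B = (-15, -11/2)
D = (-28, 0)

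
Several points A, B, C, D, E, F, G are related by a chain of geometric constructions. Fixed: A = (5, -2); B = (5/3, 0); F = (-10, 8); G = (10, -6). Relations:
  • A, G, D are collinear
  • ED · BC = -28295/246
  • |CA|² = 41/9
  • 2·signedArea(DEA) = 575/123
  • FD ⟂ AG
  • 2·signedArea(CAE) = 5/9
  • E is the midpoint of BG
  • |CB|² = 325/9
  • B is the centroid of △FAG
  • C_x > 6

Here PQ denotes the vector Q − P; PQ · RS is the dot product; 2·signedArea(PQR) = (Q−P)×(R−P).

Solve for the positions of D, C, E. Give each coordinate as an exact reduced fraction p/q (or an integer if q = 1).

1. D_x = -370/41  [A, G, D are collinear ∩ FD ⟂ AG]
2. D_y = 378/41  [A, G, D are collinear ∩ FD ⟂ AG]
   → D = (-370/41, 378/41)
3. E_x = 35/6  [E is the midpoint of BG]
4. E_y = -3  [E is the midpoint of BG]
   → E = (35/6, -3)
5. C_x = 20/3  [2·signedArea(CAE) = 5/9 ∩ ED · BC = -28295/246]
6. C_y = -10/3  [2·signedArea(CAE) = 5/9 ∩ ED · BC = -28295/246]
   → C = (20/3, -10/3)

C = (20/3, -10/3)
D = (-370/41, 378/41)
E = (35/6, -3)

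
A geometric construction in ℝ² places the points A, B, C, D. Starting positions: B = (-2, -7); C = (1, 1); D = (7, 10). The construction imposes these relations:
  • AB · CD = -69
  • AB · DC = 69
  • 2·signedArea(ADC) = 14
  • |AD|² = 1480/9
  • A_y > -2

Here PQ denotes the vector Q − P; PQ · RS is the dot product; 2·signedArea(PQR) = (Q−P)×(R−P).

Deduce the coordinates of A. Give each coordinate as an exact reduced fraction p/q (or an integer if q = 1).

A = (1, -4/3)

1. A_x = 1  [AB · CD = -69 ∩ 2·signedArea(ADC) = 14]
2. A_y = -4/3  [AB · CD = -69 ∩ 2·signedArea(ADC) = 14]
   → A = (1, -4/3)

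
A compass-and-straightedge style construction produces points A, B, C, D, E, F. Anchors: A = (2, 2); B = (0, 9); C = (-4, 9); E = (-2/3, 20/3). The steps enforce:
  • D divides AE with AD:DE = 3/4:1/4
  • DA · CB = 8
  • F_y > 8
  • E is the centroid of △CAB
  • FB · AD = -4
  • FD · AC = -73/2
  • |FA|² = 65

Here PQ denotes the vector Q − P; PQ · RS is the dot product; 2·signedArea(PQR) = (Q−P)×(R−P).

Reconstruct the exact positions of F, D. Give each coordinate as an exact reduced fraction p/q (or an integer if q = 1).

1. D_x = 0  [D divides AE with AD:DE = 3/4:1/4]
2. D_y = 11/2  [D divides AE with AD:DE = 3/4:1/4]
   → D = (0, 11/2)
3. F_x = -2  [FD · AC = -73/2 ∩ FB · AD = -4]
4. F_y = 9  [FD · AC = -73/2 ∩ FB · AD = -4]
   → F = (-2, 9)

D = (0, 11/2)
F = (-2, 9)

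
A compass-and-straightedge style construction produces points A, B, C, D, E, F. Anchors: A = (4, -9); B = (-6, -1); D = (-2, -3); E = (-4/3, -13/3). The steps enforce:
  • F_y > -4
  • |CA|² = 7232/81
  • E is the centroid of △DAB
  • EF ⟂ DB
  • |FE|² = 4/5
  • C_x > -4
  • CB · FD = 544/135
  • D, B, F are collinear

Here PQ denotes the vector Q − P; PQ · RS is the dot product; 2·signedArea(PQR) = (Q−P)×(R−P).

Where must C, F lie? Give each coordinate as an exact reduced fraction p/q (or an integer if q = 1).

C = (-28/9, -25/9)
F = (-14/15, -53/15)

1. F_x = -14/15  [D, B, F are collinear ∩ EF ⟂ DB]
2. F_y = -53/15  [D, B, F are collinear ∩ EF ⟂ DB]
   → F = (-14/15, -53/15)
3. C_x = -28/9  [line 16/15·x + -8/15·y + 248/135 = 0 ∩ |CA|² = 7232/81]
4. C_y = -25/9  [line 16/15·x + -8/15·y + 248/135 = 0 ∩ |CA|² = 7232/81]
   → C = (-28/9, -25/9)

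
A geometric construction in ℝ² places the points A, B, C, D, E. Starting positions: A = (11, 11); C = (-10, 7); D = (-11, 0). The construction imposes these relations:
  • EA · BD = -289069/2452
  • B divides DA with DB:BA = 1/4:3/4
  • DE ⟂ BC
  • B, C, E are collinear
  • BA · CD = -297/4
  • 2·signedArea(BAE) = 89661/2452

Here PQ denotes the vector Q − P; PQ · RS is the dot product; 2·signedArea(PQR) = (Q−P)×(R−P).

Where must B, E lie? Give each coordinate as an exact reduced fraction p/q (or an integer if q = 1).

1. B_x = -11/2  [B divides DA with DB:BA = 1/4:3/4]
2. B_y = 11/4  [B divides DA with DB:BA = 1/4:3/4]
   → B = (-11/2, 11/4)
3. E_x = -4312/613  [B, C, E are collinear ∩ DE ⟂ BC]
4. E_y = 2574/613  [B, C, E are collinear ∩ DE ⟂ BC]
   → E = (-4312/613, 2574/613)

B = (-11/2, 11/4)
E = (-4312/613, 2574/613)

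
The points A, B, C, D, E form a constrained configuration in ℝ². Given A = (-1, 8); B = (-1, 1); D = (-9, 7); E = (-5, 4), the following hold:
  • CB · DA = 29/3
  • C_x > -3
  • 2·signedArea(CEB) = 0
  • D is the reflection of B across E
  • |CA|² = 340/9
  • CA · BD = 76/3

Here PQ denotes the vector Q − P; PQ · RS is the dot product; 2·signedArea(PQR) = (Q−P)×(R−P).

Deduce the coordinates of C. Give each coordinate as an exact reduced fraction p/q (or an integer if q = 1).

C = (-7/3, 2)

1. C_x = -7/3  [2·signedArea(CEB) = 0 ∩ CB · DA = 29/3]
2. C_y = 2  [2·signedArea(CEB) = 0 ∩ CB · DA = 29/3]
   → C = (-7/3, 2)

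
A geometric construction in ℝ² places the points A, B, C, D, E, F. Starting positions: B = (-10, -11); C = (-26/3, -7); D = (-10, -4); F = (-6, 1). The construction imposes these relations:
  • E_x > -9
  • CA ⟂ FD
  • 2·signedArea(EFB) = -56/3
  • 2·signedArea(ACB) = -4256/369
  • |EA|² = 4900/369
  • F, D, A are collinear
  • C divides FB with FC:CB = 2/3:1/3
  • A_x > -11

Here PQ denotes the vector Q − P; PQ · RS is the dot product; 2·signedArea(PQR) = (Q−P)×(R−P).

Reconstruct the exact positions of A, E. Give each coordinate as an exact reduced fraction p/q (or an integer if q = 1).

1. A_x = -1346/123  [F, D, A are collinear ∩ CA ⟂ FD]
2. A_y = -637/123  [F, D, A are collinear ∩ CA ⟂ FD]
   → A = (-1346/123, -637/123)
3. E_x = -26/3  [line 12·x + -4·y + 284/3 = 0 ∩ |EA|² = 4900/369]
4. E_y = -7/3  [line 12·x + -4·y + 284/3 = 0 ∩ |EA|² = 4900/369]
   → E = (-26/3, -7/3)

A = (-1346/123, -637/123)
E = (-26/3, -7/3)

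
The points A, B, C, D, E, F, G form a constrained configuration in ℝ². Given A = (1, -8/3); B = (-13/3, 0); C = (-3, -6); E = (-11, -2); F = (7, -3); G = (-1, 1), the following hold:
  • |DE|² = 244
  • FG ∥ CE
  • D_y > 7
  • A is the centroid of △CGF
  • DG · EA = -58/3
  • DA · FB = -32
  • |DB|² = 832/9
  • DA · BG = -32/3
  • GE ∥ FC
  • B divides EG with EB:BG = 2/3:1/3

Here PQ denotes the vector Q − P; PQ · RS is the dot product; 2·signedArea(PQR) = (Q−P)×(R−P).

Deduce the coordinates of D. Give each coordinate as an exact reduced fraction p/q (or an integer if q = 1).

1. D_x = 1  [DA · FB = -32 ∩ DG · EA = -58/3]
2. D_y = 8  [DA · FB = -32 ∩ DG · EA = -58/3]
   → D = (1, 8)

D = (1, 8)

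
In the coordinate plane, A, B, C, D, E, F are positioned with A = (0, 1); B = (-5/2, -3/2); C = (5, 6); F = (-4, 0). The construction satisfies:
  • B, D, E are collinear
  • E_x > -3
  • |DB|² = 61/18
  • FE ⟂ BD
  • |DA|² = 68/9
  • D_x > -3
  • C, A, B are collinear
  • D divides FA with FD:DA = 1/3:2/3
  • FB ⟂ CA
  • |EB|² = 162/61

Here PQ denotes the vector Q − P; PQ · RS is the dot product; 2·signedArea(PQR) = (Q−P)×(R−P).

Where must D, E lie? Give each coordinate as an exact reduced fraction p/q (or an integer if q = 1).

D = (-8/3, 1/3)
E = (-323/122, 15/122)

1. D_x = -8/3  [D divides FA with FD:DA = 1/3:2/3]
2. D_y = 1/3  [D divides FA with FD:DA = 1/3:2/3]
   → D = (-8/3, 1/3)
3. E_x = -323/122  [B, D, E are collinear ∩ FE ⟂ BD]
4. E_y = 15/122  [B, D, E are collinear ∩ FE ⟂ BD]
   → E = (-323/122, 15/122)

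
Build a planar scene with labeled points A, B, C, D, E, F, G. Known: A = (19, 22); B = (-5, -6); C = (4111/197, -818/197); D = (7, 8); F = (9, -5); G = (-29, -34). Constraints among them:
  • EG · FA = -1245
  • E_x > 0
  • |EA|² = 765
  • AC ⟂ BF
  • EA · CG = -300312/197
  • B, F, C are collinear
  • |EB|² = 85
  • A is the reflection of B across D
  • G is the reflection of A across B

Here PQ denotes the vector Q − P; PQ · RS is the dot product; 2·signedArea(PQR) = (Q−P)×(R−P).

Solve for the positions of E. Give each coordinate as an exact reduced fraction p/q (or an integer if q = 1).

1. E_x = 1  [EG · FA = -1245 ∩ EA · CG = -300312/197]
2. E_y = 1  [EG · FA = -1245 ∩ EA · CG = -300312/197]
   → E = (1, 1)

E = (1, 1)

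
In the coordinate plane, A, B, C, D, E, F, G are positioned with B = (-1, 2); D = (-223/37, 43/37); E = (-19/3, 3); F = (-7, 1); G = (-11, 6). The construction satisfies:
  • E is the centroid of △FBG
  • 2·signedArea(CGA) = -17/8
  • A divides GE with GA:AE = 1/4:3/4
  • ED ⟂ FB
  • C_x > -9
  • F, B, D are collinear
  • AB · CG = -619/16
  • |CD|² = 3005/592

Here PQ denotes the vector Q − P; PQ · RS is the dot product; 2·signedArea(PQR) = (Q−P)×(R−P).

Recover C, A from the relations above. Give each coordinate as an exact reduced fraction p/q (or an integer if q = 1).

A = (-59/6, 21/4)
C = (-8, 9/4)

1. A_x = -59/6  [A divides GE with GA:AE = 1/4:3/4]
2. A_y = 21/4  [A divides GE with GA:AE = 1/4:3/4]
   → A = (-59/6, 21/4)
3. C_x = -8  [2·signedArea(CGA) = -17/8 ∩ AB · CG = -619/16]
4. C_y = 9/4  [2·signedArea(CGA) = -17/8 ∩ AB · CG = -619/16]
   → C = (-8, 9/4)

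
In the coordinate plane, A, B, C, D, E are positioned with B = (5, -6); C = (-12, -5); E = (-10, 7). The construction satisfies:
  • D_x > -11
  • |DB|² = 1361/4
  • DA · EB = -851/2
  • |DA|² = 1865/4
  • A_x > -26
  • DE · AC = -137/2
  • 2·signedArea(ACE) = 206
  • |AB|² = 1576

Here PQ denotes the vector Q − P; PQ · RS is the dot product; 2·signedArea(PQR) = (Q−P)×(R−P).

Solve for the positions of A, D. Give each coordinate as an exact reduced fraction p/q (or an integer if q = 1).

1. A_x = -25  [line -12·x + 2·y + -340 = 0 ∩ |AB|² = 1576]
2. A_y = 20  [line -12·x + 2·y + -340 = 0 ∩ |AB|² = 1576]
   → A = (-25, 20)
3. D_x = -21/2  [DE · AC = -137/2 ∩ DA · EB = -851/2]
4. D_y = 4  [DE · AC = -137/2 ∩ DA · EB = -851/2]
   → D = (-21/2, 4)

A = (-25, 20)
D = (-21/2, 4)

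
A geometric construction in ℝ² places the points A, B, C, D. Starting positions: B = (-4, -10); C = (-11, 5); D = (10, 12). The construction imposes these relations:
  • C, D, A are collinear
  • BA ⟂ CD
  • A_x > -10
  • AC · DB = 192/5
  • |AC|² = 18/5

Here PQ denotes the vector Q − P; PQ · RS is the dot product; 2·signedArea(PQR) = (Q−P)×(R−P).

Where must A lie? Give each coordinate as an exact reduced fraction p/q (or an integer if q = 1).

A = (-46/5, 28/5)

1. A_x = -46/5  [C, D, A are collinear ∩ BA ⟂ CD]
2. A_y = 28/5  [C, D, A are collinear ∩ BA ⟂ CD]
   → A = (-46/5, 28/5)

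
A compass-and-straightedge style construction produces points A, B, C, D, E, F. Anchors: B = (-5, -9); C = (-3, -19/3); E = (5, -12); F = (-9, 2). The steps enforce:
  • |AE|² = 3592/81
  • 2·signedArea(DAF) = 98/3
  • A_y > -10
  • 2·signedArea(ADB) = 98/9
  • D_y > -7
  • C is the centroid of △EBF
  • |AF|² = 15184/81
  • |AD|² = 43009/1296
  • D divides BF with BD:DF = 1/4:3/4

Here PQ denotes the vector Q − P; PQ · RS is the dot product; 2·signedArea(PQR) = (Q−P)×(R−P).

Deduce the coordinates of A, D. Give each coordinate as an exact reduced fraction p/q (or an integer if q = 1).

A = (-1, -82/9)
D = (-6, -25/4)

1. D_x = -6  [D divides BF with BD:DF = 1/4:3/4]
2. D_y = -25/4  [D divides BF with BD:DF = 1/4:3/4]
   → D = (-6, -25/4)
3. A_x = -1  [line 11/4·x + 1·y + 427/36 = 0 ∩ |AE|² = 3592/81]
4. A_y = -82/9  [line 11/4·x + 1·y + 427/36 = 0 ∩ |AE|² = 3592/81]
   → A = (-1, -82/9)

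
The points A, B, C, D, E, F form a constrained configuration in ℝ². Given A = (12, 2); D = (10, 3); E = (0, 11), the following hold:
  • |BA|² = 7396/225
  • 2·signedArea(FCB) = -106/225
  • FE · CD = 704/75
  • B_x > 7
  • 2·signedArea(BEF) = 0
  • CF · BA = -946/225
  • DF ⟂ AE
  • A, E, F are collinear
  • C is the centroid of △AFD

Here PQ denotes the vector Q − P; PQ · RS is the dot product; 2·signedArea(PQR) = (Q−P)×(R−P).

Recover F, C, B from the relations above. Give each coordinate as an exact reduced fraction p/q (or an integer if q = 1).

1. F_x = 256/25  [A, E, F are collinear ∩ DF ⟂ AE]
2. F_y = 83/25  [A, E, F are collinear ∩ DF ⟂ AE]
   → F = (256/25, 83/25)
3. C_x = 806/75  [C is the centroid of △AFD]
4. C_y = 208/75  [C is the centroid of △AFD]
   → C = (806/75, 208/75)
5. B_x = 556/75  [2·signedArea(BEF) = 0 ∩ 2·signedArea(FCB) = -106/225]
6. B_y = 136/25  [2·signedArea(BEF) = 0 ∩ 2·signedArea(FCB) = -106/225]
   → B = (556/75, 136/25)

B = (556/75, 136/25)
C = (806/75, 208/75)
F = (256/25, 83/25)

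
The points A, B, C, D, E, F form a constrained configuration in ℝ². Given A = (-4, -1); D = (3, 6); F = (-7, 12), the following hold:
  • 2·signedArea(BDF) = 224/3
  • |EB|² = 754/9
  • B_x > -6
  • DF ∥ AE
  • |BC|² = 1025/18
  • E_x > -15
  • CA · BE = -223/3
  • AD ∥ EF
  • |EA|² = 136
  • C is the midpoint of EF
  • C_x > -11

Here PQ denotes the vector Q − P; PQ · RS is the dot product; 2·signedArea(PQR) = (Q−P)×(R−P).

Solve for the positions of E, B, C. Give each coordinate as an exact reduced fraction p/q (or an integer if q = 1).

B = (-5, 10/3)
C = (-21/2, 17/2)
E = (-14, 5)

1. E_x = -14  [AD ∥ EF ∩ DF ∥ AE]
2. E_y = 5  [AD ∥ EF ∩ DF ∥ AE]
   → E = (-14, 5)
3. B_x = -5  [line -6·x + -10·y + 10/3 = 0 ∩ |EB|² = 754/9]
4. B_y = 10/3  [line -6·x + -10·y + 10/3 = 0 ∩ |EB|² = 754/9]
   → B = (-5, 10/3)
5. C_x = -21/2  [C is the midpoint of EF]
6. C_y = 17/2  [C is the midpoint of EF]
   → C = (-21/2, 17/2)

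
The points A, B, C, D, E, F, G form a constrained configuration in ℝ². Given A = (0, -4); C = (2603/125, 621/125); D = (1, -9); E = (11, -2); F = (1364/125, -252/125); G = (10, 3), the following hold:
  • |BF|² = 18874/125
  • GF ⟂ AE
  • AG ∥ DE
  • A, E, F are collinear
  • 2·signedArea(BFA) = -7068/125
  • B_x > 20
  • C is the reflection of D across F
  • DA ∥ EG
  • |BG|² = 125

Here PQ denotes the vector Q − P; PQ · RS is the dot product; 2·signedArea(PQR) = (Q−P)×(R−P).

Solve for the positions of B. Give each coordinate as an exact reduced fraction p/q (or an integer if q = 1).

1. B_x = 21  [line 248/125·x + -1364/125·y + 1612/125 = 0 ∩ |BF|² = 18874/125]
2. B_y = 5  [line 248/125·x + -1364/125·y + 1612/125 = 0 ∩ |BF|² = 18874/125]
   → B = (21, 5)

B = (21, 5)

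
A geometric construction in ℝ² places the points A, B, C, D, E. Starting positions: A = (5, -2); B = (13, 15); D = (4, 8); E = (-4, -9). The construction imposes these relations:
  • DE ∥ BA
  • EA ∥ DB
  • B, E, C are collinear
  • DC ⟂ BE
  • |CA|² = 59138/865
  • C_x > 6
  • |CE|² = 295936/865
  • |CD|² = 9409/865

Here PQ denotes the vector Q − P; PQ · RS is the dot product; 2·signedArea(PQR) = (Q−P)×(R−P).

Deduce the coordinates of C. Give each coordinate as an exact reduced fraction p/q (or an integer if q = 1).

1. C_x = 5788/865  [B, E, C are collinear ∩ DC ⟂ BE]
2. C_y = 5271/865  [B, E, C are collinear ∩ DC ⟂ BE]
   → C = (5788/865, 5271/865)

C = (5788/865, 5271/865)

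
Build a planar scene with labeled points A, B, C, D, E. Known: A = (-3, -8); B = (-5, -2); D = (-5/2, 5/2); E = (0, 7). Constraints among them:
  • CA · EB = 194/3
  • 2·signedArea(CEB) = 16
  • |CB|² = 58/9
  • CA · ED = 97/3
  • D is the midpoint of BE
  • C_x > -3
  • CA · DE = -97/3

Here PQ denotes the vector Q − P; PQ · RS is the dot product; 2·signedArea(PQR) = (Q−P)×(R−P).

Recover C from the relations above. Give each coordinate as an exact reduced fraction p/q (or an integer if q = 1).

C = (-8/3, -1)

1. C_x = -8/3  [CA · DE = -97/3 ∩ 2·signedArea(CEB) = 16]
2. C_y = -1  [CA · DE = -97/3 ∩ 2·signedArea(CEB) = 16]
   → C = (-8/3, -1)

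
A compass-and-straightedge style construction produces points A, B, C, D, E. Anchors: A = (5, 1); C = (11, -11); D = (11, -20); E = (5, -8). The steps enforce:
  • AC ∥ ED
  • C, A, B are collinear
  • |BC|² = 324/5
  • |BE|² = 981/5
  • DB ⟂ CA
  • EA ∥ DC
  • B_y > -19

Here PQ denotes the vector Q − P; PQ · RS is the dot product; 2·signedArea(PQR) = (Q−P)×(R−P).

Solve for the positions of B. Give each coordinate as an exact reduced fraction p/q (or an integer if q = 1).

B = (73/5, -91/5)

1. B_x = 73/5  [C, A, B are collinear ∩ DB ⟂ CA]
2. B_y = -91/5  [C, A, B are collinear ∩ DB ⟂ CA]
   → B = (73/5, -91/5)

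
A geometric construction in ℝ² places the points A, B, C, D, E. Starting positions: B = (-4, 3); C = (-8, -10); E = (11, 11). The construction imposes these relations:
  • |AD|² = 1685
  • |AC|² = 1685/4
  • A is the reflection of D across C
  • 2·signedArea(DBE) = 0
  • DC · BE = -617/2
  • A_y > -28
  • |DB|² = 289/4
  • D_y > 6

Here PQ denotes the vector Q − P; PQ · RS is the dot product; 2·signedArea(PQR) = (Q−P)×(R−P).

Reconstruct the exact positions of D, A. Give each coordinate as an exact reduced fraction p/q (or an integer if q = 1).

1. D_x = 7/2  [2·signedArea(DBE) = 0 ∩ DC · BE = -617/2]
2. D_y = 7  [2·signedArea(DBE) = 0 ∩ DC · BE = -617/2]
   → D = (7/2, 7)
3. A_x = -39/2  [A is the reflection of D across C]
4. A_y = -27  [A is the reflection of D across C]
   → A = (-39/2, -27)

A = (-39/2, -27)
D = (7/2, 7)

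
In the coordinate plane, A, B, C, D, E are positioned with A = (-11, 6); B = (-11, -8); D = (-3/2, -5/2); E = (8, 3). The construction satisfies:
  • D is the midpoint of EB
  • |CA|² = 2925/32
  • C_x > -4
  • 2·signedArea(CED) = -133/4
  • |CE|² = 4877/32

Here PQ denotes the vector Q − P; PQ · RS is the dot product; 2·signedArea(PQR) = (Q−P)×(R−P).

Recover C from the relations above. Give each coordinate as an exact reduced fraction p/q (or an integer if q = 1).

C = (-31/8, -3/8)

1. C_x = -31/8  [line 11/2·x + -19/2·y + 71/4 = 0 ∩ |CA|² = 2925/32]
2. C_y = -3/8  [line 11/2·x + -19/2·y + 71/4 = 0 ∩ |CA|² = 2925/32]
   → C = (-31/8, -3/8)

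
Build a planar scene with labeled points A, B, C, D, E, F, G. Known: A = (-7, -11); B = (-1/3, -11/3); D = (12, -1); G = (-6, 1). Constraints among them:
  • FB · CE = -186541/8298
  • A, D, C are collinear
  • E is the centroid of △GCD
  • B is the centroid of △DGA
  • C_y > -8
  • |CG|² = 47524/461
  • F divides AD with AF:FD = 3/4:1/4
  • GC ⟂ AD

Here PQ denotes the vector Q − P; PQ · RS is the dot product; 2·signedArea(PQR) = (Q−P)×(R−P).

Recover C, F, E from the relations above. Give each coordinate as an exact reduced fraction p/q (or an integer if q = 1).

C = (-586/461, -3681/461)
E = (2180/1383, -1227/461)
F = (29/4, -7/2)

1. C_x = -586/461  [A, D, C are collinear ∩ GC ⟂ AD]
2. C_y = -3681/461  [A, D, C are collinear ∩ GC ⟂ AD]
   → C = (-586/461, -3681/461)
3. F_x = 29/4  [F divides AD with AF:FD = 3/4:1/4]
4. F_y = -7/2  [F divides AD with AF:FD = 3/4:1/4]
   → F = (29/4, -7/2)
5. E_x = 2180/1383  [E is the centroid of △GCD]
6. E_y = -1227/461  [E is the centroid of △GCD]
   → E = (2180/1383, -1227/461)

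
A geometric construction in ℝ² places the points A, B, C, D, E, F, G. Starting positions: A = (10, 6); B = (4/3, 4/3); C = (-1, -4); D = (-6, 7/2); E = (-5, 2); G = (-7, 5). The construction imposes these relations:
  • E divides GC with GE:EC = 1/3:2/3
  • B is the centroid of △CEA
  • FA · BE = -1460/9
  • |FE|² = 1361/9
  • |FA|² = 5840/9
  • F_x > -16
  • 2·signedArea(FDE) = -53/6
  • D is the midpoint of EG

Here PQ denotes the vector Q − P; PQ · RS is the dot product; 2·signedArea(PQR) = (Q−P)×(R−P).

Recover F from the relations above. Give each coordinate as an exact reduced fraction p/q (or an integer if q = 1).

1. F_x = -46/3  [2·signedArea(FDE) = -53/6 ∩ FA · BE = -1460/9]
2. F_y = 26/3  [2·signedArea(FDE) = -53/6 ∩ FA · BE = -1460/9]
   → F = (-46/3, 26/3)

F = (-46/3, 26/3)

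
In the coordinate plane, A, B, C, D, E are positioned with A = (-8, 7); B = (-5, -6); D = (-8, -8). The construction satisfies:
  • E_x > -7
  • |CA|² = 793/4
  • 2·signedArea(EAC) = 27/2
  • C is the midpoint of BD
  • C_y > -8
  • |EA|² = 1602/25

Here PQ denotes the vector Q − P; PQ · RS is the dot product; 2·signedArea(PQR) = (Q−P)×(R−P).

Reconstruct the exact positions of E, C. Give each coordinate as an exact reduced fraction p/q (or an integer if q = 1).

C = (-13/2, -7)
E = (-31/5, -4/5)

1. C_x = -13/2  [C is the midpoint of BD]
2. C_y = -7  [C is the midpoint of BD]
   → C = (-13/2, -7)
3. E_x = -31/5  [line 14·x + 3/2·y + 88 = 0 ∩ |EA|² = 1602/25]
4. E_y = -4/5  [line 14·x + 3/2·y + 88 = 0 ∩ |EA|² = 1602/25]
   → E = (-31/5, -4/5)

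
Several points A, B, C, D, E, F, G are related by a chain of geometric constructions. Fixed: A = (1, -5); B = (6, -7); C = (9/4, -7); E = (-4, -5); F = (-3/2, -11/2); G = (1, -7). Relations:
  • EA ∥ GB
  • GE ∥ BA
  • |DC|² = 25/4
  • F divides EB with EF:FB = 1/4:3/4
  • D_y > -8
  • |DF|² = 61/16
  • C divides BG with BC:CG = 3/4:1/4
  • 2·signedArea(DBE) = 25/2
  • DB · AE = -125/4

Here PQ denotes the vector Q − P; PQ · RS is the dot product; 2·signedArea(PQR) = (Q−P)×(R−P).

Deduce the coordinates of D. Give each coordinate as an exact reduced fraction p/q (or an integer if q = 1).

1. D_x = -1/4  [DB · AE = -125/4 ∩ 2·signedArea(DBE) = 25/2]
2. D_y = -7  [DB · AE = -125/4 ∩ 2·signedArea(DBE) = 25/2]
   → D = (-1/4, -7)

D = (-1/4, -7)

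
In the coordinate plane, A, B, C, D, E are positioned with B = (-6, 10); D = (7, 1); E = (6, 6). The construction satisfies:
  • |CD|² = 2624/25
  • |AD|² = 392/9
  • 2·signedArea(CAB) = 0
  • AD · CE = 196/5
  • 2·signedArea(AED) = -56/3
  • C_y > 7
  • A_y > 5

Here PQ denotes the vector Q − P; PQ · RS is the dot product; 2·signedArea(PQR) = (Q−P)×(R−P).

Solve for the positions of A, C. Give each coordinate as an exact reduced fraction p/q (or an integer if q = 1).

A = (7/3, 17/3)
C = (-1, 37/5)

1. A_x = 7/3  [line 5·x + 1·y + -52/3 = 0 ∩ |AD|² = 392/9]
2. A_y = 17/3  [line 5·x + 1·y + -52/3 = 0 ∩ |AD|² = 392/9]
   → A = (7/3, 17/3)
3. C_x = -1  [2·signedArea(CAB) = 0 ∩ AD · CE = 196/5]
4. C_y = 37/5  [2·signedArea(CAB) = 0 ∩ AD · CE = 196/5]
   → C = (-1, 37/5)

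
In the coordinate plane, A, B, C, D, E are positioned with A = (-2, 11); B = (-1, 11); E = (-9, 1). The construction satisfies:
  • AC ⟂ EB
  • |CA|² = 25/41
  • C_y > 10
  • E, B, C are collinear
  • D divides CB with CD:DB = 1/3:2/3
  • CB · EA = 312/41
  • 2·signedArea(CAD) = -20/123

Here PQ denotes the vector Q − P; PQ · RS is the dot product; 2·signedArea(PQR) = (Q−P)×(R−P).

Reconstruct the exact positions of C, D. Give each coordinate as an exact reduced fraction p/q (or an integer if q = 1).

C = (-57/41, 431/41)
D = (-155/123, 1313/123)

1. C_x = -57/41  [E, B, C are collinear ∩ AC ⟂ EB]
2. C_y = 431/41  [E, B, C are collinear ∩ AC ⟂ EB]
   → C = (-57/41, 431/41)
3. D_x = -155/123  [D divides CB with CD:DB = 1/3:2/3]
4. D_y = 1313/123  [D divides CB with CD:DB = 1/3:2/3]
   → D = (-155/123, 1313/123)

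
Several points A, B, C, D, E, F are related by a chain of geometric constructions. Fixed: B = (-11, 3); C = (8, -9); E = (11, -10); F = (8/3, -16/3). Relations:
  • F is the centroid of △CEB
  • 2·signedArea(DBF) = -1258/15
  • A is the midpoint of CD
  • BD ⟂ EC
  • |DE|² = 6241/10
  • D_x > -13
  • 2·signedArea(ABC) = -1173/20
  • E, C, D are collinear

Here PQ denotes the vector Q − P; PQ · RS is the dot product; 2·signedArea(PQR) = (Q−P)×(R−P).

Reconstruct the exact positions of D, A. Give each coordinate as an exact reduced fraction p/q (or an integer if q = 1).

A = (-47/20, -111/20)
D = (-127/10, -21/10)

1. D_x = -127/10  [E, C, D are collinear ∩ BD ⟂ EC]
2. D_y = -21/10  [E, C, D are collinear ∩ BD ⟂ EC]
   → D = (-127/10, -21/10)
3. A_x = -47/20  [A is the midpoint of CD]
4. A_y = -111/20  [A is the midpoint of CD]
   → A = (-47/20, -111/20)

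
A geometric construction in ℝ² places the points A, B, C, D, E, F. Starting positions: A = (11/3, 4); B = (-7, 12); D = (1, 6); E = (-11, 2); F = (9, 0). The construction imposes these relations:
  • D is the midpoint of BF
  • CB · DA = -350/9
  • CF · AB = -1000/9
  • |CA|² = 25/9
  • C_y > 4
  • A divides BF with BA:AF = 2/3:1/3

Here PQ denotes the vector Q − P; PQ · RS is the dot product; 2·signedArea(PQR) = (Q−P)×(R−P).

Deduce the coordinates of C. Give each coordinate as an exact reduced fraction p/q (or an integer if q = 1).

1. C_x = 7/3  [line -8/3·x + 2·y + -34/9 = 0 ∩ |CA|² = 25/9]
2. C_y = 5  [line -8/3·x + 2·y + -34/9 = 0 ∩ |CA|² = 25/9]
   → C = (7/3, 5)

C = (7/3, 5)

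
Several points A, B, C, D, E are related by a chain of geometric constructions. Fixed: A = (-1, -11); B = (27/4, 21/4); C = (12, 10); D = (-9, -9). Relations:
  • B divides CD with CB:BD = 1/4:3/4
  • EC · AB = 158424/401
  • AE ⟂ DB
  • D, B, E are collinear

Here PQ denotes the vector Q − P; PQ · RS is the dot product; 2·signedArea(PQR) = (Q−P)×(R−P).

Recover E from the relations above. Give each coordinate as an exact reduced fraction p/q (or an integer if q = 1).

E = (-2244/401, -2374/401)

1. E_x = -2244/401  [D, B, E are collinear ∩ AE ⟂ DB]
2. E_y = -2374/401  [D, B, E are collinear ∩ AE ⟂ DB]
   → E = (-2244/401, -2374/401)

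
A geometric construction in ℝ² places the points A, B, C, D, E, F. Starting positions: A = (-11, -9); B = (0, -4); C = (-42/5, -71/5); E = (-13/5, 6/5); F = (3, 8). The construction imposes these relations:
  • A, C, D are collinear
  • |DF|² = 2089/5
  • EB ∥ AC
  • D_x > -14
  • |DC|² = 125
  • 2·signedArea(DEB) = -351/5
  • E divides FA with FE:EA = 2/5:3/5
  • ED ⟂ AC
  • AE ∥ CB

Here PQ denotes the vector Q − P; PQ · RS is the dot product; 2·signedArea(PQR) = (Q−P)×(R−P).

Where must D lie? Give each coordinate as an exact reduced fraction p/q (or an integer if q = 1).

D = (-67/5, -21/5)

1. D_x = -67/5  [A, C, D are collinear ∩ ED ⟂ AC]
2. D_y = -21/5  [A, C, D are collinear ∩ ED ⟂ AC]
   → D = (-67/5, -21/5)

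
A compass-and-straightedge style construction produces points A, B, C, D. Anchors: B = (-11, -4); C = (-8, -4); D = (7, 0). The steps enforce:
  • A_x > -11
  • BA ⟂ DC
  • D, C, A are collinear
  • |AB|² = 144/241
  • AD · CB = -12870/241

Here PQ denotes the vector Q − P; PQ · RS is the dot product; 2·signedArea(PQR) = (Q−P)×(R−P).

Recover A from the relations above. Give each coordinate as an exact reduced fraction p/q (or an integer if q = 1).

1. A_x = -2603/241  [D, C, A are collinear ∩ BA ⟂ DC]
2. A_y = -1144/241  [D, C, A are collinear ∩ BA ⟂ DC]
   → A = (-2603/241, -1144/241)

A = (-2603/241, -1144/241)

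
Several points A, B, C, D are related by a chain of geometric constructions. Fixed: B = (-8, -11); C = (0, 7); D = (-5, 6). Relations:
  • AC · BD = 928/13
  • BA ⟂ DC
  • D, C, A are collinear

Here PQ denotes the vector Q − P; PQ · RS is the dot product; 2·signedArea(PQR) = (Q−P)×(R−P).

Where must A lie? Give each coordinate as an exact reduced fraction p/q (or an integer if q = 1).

1. A_x = -145/13  [D, C, A are collinear ∩ BA ⟂ DC]
2. A_y = 62/13  [D, C, A are collinear ∩ BA ⟂ DC]
   → A = (-145/13, 62/13)

A = (-145/13, 62/13)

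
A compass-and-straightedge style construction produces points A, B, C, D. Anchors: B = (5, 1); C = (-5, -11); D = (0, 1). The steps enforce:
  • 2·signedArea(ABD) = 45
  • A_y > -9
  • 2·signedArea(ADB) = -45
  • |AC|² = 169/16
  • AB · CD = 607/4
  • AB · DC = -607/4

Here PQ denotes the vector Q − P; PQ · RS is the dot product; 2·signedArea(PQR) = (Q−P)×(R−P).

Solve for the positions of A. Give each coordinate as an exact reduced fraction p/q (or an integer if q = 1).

1. A_x = -15/4  [AB · DC = -607/4 ∩ 2·signedArea(ABD) = 45]
2. A_y = -8  [AB · DC = -607/4 ∩ 2·signedArea(ABD) = 45]
   → A = (-15/4, -8)

A = (-15/4, -8)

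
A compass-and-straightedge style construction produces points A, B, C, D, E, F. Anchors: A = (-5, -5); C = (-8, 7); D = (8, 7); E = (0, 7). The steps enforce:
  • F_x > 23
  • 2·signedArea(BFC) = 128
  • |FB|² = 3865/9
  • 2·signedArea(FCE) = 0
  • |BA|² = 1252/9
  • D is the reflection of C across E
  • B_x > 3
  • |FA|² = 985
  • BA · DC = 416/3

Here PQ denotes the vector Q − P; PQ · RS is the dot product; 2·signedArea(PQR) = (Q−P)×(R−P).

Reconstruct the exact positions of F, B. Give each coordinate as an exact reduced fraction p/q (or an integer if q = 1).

1. F_y = 7  [2·signedArea(FCE) = 0]
2. F_x = 24  [|FA|² = 985]
   → F = (24, 7)
3. B_x = 11/3  [BA · DC = 416/3 ∩ 2·signedArea(BFC) = 128]
4. B_y = 3  [BA · DC = 416/3 ∩ 2·signedArea(BFC) = 128]
   → B = (11/3, 3)

B = (11/3, 3)
F = (24, 7)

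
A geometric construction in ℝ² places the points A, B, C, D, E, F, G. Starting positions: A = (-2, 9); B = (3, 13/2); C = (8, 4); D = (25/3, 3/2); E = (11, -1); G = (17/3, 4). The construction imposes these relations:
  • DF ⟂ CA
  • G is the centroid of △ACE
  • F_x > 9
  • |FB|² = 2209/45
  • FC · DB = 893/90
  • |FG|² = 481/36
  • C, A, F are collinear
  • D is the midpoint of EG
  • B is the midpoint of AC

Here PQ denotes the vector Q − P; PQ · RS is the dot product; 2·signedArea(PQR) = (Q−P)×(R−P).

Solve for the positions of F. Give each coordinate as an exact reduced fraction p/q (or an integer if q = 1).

F = (139/15, 101/30)

1. F_x = 139/15  [C, A, F are collinear ∩ DF ⟂ CA]
2. F_y = 101/30  [C, A, F are collinear ∩ DF ⟂ CA]
   → F = (139/15, 101/30)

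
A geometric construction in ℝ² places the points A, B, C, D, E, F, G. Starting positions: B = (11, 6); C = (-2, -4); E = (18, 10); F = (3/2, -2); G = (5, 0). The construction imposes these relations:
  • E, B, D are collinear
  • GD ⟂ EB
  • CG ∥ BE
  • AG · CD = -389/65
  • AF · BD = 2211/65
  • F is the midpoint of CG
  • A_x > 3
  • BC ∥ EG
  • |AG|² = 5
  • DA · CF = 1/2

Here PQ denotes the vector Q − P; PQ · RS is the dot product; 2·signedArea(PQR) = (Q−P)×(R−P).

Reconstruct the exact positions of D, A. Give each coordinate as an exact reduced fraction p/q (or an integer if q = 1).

A = (4, 2)
D = (253/65, 126/65)

1. D_x = 253/65  [E, B, D are collinear ∩ GD ⟂ EB]
2. D_y = 126/65  [E, B, D are collinear ∩ GD ⟂ EB]
   → D = (253/65, 126/65)
3. A_x = 4  [AF · BD = 2211/65 ∩ AG · CD = -389/65]
4. A_y = 2  [AF · BD = 2211/65 ∩ AG · CD = -389/65]
   → A = (4, 2)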